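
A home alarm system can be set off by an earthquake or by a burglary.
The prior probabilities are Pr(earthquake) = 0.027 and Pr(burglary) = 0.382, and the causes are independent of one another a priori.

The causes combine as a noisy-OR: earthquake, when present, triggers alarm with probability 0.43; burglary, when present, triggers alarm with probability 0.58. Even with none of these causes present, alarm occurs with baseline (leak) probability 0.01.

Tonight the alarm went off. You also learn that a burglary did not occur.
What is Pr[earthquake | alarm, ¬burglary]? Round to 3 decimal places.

Pr[earthquake | alarm, ¬burglary] ≈ 0.547

Under noisy-OR, P(alarm | causes) = 1 − (1−0.01)·∏(1−qᵢ) over the active causes.
Numerator (weight on configurations with earthquake): 0.4357*0.027 = 0.011764
The normalizing constant is 0.01*0.973 + 0.4357*0.027 = 0.021494
P(earthquake | alarm, ¬burglary) = 0.011764/0.021494 ≈ 0.547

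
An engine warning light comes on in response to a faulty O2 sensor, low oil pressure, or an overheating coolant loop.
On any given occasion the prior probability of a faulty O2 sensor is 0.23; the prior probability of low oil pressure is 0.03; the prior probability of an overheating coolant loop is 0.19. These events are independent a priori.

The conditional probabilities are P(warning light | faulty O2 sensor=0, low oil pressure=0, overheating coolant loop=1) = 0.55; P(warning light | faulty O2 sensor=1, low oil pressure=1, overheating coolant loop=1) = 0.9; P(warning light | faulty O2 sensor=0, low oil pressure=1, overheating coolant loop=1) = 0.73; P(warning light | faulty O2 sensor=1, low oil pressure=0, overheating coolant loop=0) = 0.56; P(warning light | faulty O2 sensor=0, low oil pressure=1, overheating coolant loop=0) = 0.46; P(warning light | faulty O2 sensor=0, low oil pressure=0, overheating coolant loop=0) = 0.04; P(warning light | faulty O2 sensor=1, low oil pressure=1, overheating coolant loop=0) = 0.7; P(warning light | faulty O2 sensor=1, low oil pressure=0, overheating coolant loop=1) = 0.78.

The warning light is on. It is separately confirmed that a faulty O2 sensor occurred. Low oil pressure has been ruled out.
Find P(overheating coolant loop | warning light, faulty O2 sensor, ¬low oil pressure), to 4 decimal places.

P(warning light | faulty O2 sensor, ¬low oil pressure) = 0.56*0.81 + 0.78*0.19 = 0.453600 + 0.148200 = 0.601800
The overheating coolant loop-present share is 0.78*0.19 = 0.148200.
So P(overheating coolant loop | warning light, faulty O2 sensor, ¬low oil pressure) = 0.148200/0.601800 ≈ 0.2463.

P(overheating coolant loop | warning light, faulty O2 sensor, ¬low oil pressure) ≈ 0.2463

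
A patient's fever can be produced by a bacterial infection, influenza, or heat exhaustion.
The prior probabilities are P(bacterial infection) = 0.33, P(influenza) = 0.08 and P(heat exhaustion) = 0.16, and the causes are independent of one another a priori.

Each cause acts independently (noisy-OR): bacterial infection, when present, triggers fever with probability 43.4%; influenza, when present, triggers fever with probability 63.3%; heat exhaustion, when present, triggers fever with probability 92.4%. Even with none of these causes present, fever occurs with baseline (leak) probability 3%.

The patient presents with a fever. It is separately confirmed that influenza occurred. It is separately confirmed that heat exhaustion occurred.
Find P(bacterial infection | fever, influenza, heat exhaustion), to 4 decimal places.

Under noisy-OR, P(fever | causes) = 1 − (1−0.03)·∏(1−qᵢ) over the active causes.
For the numerator, keep only bacterial infection=true terms: 0.984687×0.33 = 0.324947
The normalizing constant is 0.972945×0.67 + 0.984687×0.33 = 0.976820
P(bacterial infection | fever, influenza, heat exhaustion) = 0.324947/0.976820 ≈ 0.3327

P(bacterial infection | fever, influenza, heat exhaustion) ≈ 0.3327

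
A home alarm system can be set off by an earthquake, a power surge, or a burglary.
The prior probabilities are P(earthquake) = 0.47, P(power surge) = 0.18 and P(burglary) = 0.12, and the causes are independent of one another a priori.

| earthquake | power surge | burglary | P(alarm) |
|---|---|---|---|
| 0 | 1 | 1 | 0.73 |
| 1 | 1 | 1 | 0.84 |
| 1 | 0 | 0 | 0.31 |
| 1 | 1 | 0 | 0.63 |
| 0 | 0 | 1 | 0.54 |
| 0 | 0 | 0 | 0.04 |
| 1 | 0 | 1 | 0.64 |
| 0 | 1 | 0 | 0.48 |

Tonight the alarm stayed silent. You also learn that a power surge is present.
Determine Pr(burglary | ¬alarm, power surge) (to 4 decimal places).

Pr(burglary | ¬alarm, power surge) ≈ 0.0621

P(¬alarm | power surge) = 0.52·0.53·0.88 + 0.27·0.53·0.12 + 0.37·0.47·0.88 + 0.16·0.47·0.12 = 0.242528 + 0.017172 + 0.153032 + 0.009024 = 0.421756
Of this, 0.026196 comes from 0.017172 + 0.009024 (the burglary=true cases).
P(burglary | ¬alarm, power surge) = 0.026196 / 0.421756 ≈ 0.0621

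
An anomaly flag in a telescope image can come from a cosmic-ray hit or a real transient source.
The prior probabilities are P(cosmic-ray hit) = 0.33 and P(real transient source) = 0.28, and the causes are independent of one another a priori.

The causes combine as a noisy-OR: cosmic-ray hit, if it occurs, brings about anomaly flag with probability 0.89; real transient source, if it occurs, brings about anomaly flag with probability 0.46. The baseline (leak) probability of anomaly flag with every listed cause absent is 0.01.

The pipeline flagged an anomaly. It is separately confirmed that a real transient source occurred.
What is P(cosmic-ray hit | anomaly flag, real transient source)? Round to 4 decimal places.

Under noisy-OR, P(anomaly flag | causes) = 1 − (1−0.01)·∏(1−qᵢ) over the active causes.
Sum P(anomaly flag|·) weighted by the priors over both values of cosmic-ray hit:
  P(anomaly flag | real transient source) = 0.4654×0.67 + 0.941194×0.33
        = 0.311818 + 0.310594 = 0.622412
Configurations with cosmic-ray hit contribute 0.310594, so
  P(cosmic-ray hit | anomaly flag, real transient source) = 0.310594 / 0.622412 ≈ 0.4990

P(cosmic-ray hit | anomaly flag, real transient source) ≈ 0.4990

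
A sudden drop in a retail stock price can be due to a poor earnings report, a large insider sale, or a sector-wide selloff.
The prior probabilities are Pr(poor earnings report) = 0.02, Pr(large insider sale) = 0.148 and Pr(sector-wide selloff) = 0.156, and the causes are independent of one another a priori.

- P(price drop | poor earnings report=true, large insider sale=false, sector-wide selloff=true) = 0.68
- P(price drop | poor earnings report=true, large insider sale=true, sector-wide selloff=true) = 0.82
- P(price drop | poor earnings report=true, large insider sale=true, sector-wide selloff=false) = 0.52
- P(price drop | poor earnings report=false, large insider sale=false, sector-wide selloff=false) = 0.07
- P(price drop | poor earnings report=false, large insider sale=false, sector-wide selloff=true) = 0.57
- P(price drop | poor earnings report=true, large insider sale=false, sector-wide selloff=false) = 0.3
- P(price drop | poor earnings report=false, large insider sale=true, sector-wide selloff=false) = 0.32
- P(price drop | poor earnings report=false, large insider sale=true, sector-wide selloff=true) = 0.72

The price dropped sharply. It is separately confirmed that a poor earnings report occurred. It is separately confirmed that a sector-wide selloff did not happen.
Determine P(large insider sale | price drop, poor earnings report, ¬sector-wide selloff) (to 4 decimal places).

P(large insider sale | price drop, poor earnings report, ¬sector-wide selloff) ≈ 0.2314

Enumerate both values of large insider sale and weight by the priors:
  P(price drop | poor earnings report, ¬sector-wide selloff) = 0.3*0.852 + 0.52*0.148
        = 0.255600 + 0.076960 = 0.332560
Keeping only the large insider sale-present terms gives 0.076960, so
  P(large insider sale | price drop, poor earnings report, ¬sector-wide selloff) = 0.076960 / 0.332560 ≈ 0.2314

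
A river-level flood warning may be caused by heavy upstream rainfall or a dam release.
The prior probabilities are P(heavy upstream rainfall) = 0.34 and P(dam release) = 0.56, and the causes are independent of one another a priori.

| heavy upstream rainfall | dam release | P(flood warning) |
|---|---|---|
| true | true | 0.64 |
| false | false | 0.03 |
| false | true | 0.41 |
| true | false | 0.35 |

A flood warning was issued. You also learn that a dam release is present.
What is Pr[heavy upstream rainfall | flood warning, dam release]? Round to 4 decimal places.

Pr[heavy upstream rainfall | flood warning, dam release] ≈ 0.4457

P(flood warning | dam release) = 0.41×0.66 + 0.64×0.34 = 0.270600 + 0.217600 = 0.488200
Of this, 0.217600 comes from 0.64×0.34 (the heavy upstream rainfall=true cases).
P(heavy upstream rainfall | flood warning, dam release) = 0.217600 / 0.488200 ≈ 0.4457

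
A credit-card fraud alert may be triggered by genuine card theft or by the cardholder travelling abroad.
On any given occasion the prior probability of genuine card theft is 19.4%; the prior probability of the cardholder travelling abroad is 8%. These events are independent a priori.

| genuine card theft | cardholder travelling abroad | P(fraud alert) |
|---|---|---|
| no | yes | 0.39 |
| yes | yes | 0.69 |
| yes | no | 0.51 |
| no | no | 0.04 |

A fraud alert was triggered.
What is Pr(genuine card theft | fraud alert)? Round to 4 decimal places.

Weight on genuine card theft=true, given the evidence: 0.091025 + 0.010709 = 0.101734
The normalizing constant is 0.04×0.806×0.92 + 0.39×0.806×0.08 + 0.51×0.194×0.92 + 0.69×0.194×0.08 = 0.156542
Posterior = 0.101734 / 0.156542 ≈ 0.6499

Pr(genuine card theft | fraud alert) ≈ 0.6499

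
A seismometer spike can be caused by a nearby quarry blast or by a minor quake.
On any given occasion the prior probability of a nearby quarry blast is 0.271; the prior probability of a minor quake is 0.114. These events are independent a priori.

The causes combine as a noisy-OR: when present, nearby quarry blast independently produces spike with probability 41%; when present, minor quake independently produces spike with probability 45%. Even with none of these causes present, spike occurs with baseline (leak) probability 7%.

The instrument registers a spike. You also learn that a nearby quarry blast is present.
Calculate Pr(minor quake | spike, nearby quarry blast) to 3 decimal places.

Under noisy-OR, P(spike | causes) = 1 − (1−0.07)·∏(1−qᵢ) over the active causes.
For the numerator, keep only minor quake=true terms: 0.698215·0.114 = 0.079597
The normalizing constant is 0.4513·0.886 + 0.698215·0.114 = 0.479449
Posterior = 0.079597 / 0.479449 ≈ 0.166

Pr(minor quake | spike, nearby quarry blast) ≈ 0.166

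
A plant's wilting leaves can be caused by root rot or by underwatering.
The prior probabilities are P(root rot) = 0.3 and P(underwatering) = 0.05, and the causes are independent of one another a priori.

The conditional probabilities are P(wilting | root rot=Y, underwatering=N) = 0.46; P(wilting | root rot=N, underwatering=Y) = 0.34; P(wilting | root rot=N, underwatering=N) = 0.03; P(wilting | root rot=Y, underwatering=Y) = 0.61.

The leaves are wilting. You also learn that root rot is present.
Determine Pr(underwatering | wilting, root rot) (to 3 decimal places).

Pr(underwatering | wilting, root rot) ≈ 0.065

Sum P(wilting|·) weighted by the priors over both values of underwatering:
  P(wilting | root rot) = 0.46·0.95 + 0.61·0.05
        = 0.437000 + 0.030500 = 0.467500
The terms with underwatering present sum to 0.030500, so
  P(underwatering | wilting, root rot) = 0.030500 / 0.467500 ≈ 0.065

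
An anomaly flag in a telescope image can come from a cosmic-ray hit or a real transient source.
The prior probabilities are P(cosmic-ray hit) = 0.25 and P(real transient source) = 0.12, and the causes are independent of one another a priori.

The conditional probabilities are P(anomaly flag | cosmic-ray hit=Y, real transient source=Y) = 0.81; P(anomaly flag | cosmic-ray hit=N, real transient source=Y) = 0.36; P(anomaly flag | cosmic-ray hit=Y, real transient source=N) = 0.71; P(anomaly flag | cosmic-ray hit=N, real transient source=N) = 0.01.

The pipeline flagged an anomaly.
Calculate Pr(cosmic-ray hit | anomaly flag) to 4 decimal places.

Pr(cosmic-ray hit | anomaly flag) ≈ 0.8223

Sum P(anomaly flag|·) weighted by the priors over the 4 (cosmic-ray hit, real transient source) configurations:
  P(anomaly flag) = 0.01×0.75×0.88 + 0.36×0.75×0.12 + 0.71×0.25×0.88 + 0.81×0.25×0.12
        = 0.006600 + 0.032400 + 0.156200 + 0.024300 = 0.219500
Configurations with cosmic-ray hit contribute 0.180500, so
  P(cosmic-ray hit | anomaly flag) = 0.180500 / 0.219500 ≈ 0.8223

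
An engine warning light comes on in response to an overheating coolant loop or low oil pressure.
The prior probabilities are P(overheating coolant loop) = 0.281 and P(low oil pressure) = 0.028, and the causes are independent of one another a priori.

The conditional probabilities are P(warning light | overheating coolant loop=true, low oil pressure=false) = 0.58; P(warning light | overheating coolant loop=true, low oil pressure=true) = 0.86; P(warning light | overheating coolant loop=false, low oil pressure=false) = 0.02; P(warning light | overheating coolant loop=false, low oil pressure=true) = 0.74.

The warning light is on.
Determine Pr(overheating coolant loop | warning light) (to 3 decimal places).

Pr(overheating coolant loop | warning light) ≈ 0.851

For the numerator, keep only overheating coolant loop=true terms: 0.158417 + 0.006766 = 0.165183
The normalizing constant is 0.02·0.719·0.972 + 0.74·0.719·0.028 + 0.58·0.281·0.972 + 0.86·0.281·0.028 = 0.194058
P(overheating coolant loop | warning light) = 0.165183/0.194058 ≈ 0.851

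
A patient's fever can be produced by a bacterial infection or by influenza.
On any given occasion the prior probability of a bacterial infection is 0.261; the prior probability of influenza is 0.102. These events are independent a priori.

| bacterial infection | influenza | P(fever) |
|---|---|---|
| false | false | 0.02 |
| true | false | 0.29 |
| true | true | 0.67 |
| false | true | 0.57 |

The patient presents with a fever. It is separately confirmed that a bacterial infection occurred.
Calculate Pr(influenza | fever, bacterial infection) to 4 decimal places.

Pr(influenza | fever, bacterial infection) ≈ 0.2079

By total probability over both values of influenza:
  P(fever | bacterial infection) = 0.29*0.898 + 0.67*0.102
        = 0.260420 + 0.068340 = 0.328760
Keeping only the influenza-present terms gives 0.068340, so
  P(influenza | fever, bacterial infection) = 0.068340 / 0.328760 ≈ 0.2079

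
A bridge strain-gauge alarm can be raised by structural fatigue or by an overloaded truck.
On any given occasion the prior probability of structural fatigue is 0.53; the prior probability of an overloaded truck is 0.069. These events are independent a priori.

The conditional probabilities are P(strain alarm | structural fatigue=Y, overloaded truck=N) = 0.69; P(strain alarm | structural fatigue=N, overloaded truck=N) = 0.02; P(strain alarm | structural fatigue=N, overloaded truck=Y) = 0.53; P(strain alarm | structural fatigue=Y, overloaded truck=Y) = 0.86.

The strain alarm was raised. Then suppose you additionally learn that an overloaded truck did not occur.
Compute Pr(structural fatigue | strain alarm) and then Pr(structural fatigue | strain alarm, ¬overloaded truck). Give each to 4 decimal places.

Pr(structural fatigue | strain alarm) ≈ 0.9348; Pr(structural fatigue | strain alarm, ¬overloaded truck) ≈ 0.9749

Sum P(strain alarm|·) weighted by the priors over the 4 (structural fatigue, overloaded truck) configurations:
  P(strain alarm) = 0.02·0.47·0.931 + 0.53·0.47·0.069 + 0.69·0.53·0.931 + 0.86·0.53·0.069
        = 0.008751 + 0.017188 + 0.340467 + 0.031450 = 0.397856
Configurations with structural fatigue contribute 0.371917, so
  P(structural fatigue | strain alarm) = 0.371917 / 0.397856 ≈ 0.9348

Now also conditioning on overloaded truck≠true:
Sum P(strain alarm|·) weighted by the priors over both values of structural fatigue:
  P(strain alarm | ¬overloaded truck) = 0.02*0.47 + 0.69*0.53
        = 0.009400 + 0.365700 = 0.375100
Keeping only the structural fatigue-present terms gives 0.365700, so
  P(structural fatigue | strain alarm, ¬overloaded truck) = 0.365700 / 0.375100 ≈ 0.9749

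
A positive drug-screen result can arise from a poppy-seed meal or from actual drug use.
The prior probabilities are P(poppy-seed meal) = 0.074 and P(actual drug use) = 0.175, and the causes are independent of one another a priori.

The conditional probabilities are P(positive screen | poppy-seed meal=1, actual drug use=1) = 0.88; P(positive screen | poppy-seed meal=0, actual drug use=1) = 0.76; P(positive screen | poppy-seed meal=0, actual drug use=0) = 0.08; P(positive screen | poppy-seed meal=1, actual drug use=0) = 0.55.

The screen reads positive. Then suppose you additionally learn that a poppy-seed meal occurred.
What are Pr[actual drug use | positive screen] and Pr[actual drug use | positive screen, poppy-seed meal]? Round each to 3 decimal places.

For the numerator, keep only actual drug use=true terms: 0.123158 + 0.011396 = 0.134554
Denominator P(positive screen): 0.08·0.926·0.825 + 0.76·0.926·0.175 + 0.55·0.074·0.825 + 0.88·0.074·0.175 = 0.229247
Posterior = 0.134554 / 0.229247 ≈ 0.587

Now also conditioning on poppy-seed meal=true:
Sum P(positive screen|·) weighted by the priors over both values of actual drug use:
  P(positive screen | poppy-seed meal) = 0.55×0.825 + 0.88×0.175
        = 0.453750 + 0.154000 = 0.607750
Keeping only the actual drug use-present terms gives 0.154000, so
  P(actual drug use | positive screen, poppy-seed meal) = 0.154000 / 0.607750 ≈ 0.253

Pr[actual drug use | positive screen] ≈ 0.587; Pr[actual drug use | positive screen, poppy-seed meal] ≈ 0.253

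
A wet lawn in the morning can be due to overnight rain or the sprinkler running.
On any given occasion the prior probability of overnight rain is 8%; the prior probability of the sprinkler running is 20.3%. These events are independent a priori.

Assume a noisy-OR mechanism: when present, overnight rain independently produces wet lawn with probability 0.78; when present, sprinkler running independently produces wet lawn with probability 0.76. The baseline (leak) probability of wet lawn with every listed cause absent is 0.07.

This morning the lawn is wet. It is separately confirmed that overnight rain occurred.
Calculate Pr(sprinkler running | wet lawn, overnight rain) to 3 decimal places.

Under noisy-OR, P(wet lawn | causes) = 1 − (1−0.07)·∏(1−qᵢ) over the active causes.
Enumerate both values of sprinkler running and weight by the priors:
  P(wet lawn | overnight rain) = 0.7954×0.797 + 0.950896×0.203
        = 0.633934 + 0.193032 = 0.826966
Keeping only the sprinkler running-present terms gives 0.193032, so
  P(sprinkler running | wet lawn, overnight rain) = 0.193032 / 0.826966 ≈ 0.233

Pr(sprinkler running | wet lawn, overnight rain) ≈ 0.233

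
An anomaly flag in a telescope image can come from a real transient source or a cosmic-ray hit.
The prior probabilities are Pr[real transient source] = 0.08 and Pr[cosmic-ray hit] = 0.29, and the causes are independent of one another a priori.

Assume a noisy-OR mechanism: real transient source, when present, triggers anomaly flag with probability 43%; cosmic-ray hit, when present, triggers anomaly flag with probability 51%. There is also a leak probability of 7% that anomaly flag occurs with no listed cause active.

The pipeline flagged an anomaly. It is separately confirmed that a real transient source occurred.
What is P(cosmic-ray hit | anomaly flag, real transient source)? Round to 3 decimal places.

P(cosmic-ray hit | anomaly flag, real transient source) ≈ 0.392

Under noisy-OR, P(anomaly flag | causes) = 1 − (1−0.07)·∏(1−qᵢ) over the active causes.
P(anomaly flag | real transient source) = 0.4699*0.71 + 0.740251*0.29 = 0.333629 + 0.214673 = 0.548302
Of this, 0.214673 comes from 0.740251*0.29 (the cosmic-ray hit=true cases).
Hence the posterior is 0.214673/0.548302 ≈ 0.392.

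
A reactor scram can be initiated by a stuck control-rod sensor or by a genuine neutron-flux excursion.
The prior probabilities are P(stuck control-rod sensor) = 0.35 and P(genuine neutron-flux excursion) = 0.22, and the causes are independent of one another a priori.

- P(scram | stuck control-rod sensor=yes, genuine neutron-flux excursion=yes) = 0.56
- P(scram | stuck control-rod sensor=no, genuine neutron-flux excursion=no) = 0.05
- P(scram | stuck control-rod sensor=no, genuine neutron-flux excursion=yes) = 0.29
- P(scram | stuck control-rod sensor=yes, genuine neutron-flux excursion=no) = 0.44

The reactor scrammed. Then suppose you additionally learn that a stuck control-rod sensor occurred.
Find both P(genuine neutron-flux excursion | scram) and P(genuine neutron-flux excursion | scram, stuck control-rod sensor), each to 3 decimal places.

Weight on genuine neutron-flux excursion=true, given the evidence: 0.041470 + 0.043120 = 0.084590
Normalizer over all consistent configurations: 0.05*0.65*0.78 + 0.29*0.65*0.22 + 0.44*0.35*0.78 + 0.56*0.35*0.22 = 0.230060
Posterior = 0.084590 / 0.230060 ≈ 0.368

With the extra evidence:
Weight on genuine neutron-flux excursion=true, given the evidence: 0.56*0.22 = 0.123200
Denominator P(scram | stuck control-rod sensor): 0.44*0.78 + 0.56*0.22 = 0.466400
Posterior = 0.123200 / 0.466400 ≈ 0.264

P(genuine neutron-flux excursion | scram) ≈ 0.368; P(genuine neutron-flux excursion | scram, stuck control-rod sensor) ≈ 0.264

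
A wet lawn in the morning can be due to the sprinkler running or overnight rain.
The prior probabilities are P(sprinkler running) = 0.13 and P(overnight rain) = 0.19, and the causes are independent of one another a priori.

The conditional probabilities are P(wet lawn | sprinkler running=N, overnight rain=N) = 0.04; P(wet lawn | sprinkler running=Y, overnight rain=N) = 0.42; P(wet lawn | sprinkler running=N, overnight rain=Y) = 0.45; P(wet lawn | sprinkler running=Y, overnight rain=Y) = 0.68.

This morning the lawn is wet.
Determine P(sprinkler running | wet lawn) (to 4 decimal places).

P(wet lawn) = 0.04×0.87×0.81 + 0.45×0.87×0.19 + 0.42×0.13×0.81 + 0.68×0.13×0.19 = 0.028188 + 0.074385 + 0.044226 + 0.016796 = 0.163595
The sprinkler running-present share is 0.044226 + 0.016796 = 0.061022.
Hence the posterior is 0.061022/0.163595 ≈ 0.3730.

P(sprinkler running | wet lawn) ≈ 0.3730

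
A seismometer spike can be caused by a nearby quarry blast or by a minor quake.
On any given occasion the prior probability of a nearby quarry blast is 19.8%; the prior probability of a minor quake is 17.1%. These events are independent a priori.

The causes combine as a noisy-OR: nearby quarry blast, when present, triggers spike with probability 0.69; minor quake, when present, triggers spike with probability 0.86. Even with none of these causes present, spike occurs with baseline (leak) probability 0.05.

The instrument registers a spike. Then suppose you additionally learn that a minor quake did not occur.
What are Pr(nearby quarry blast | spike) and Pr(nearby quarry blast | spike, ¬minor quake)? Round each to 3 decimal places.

Pr(nearby quarry blast | spike) ≈ 0.494; Pr(nearby quarry blast | spike, ¬minor quake) ≈ 0.777

Under noisy-OR, P(spike | causes) = 1 − (1−0.05)·∏(1−qᵢ) over the active causes.
Numerator (weight on configurations with nearby quarry blast): 0.115802 + 0.032462 = 0.148264
The normalizing constant is 0.05×0.802×0.829 + 0.867×0.802×0.171 + 0.7055×0.198×0.829 + 0.95877×0.198×0.171 = 0.300409
P(nearby quarry blast | spike) = 0.148264/0.300409 ≈ 0.494

Now condition on the additional information:
Sum P(spike|·) weighted by the priors over both values of nearby quarry blast:
  P(spike | ¬minor quake) = 0.05×0.802 + 0.7055×0.198
        = 0.040100 + 0.139689 = 0.179789
Keeping only the nearby quarry blast-present terms gives 0.139689, so
  P(nearby quarry blast | spike, ¬minor quake) = 0.139689 / 0.179789 ≈ 0.777
Ruling out minor quake raises the posterior on nearby quarry blast — the flip side of explaining away.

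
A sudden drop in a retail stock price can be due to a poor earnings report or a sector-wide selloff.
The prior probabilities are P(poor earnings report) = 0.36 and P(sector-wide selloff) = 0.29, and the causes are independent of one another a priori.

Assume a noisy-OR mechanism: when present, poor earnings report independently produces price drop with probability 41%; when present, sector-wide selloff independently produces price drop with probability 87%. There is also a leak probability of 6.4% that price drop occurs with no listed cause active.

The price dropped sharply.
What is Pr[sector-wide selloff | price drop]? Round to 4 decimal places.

Pr[sector-wide selloff | price drop] ≈ 0.6442

Under noisy-OR, P(price drop | causes) = 1 − (1−0.064)·∏(1−qᵢ) over the active causes.
Sum P(price drop|·) weighted by the priors over the 4 (poor earnings report, sector-wide selloff) configurations:
  P(price drop) = 0.064×0.64×0.71 + 0.87832×0.64×0.29 + 0.44776×0.36×0.71 + 0.928209×0.36×0.29
        = 0.029082 + 0.163016 + 0.114447 + 0.096905 = 0.403450
Keeping only the sector-wide selloff-present terms gives 0.259921, so
  P(sector-wide selloff | price drop) = 0.259921 / 0.403450 ≈ 0.6442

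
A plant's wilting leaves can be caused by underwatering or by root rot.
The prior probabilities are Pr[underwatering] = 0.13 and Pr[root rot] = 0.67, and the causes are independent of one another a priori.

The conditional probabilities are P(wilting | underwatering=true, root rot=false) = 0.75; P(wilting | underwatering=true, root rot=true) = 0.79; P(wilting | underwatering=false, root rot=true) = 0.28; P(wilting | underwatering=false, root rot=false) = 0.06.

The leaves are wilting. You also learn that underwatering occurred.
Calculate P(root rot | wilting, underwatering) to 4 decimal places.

P(root rot | wilting, underwatering) ≈ 0.6814

Numerator (weight on configurations with root rot): 0.79·0.67 = 0.529300
Normalizer over all consistent configurations: 0.75·0.33 + 0.79·0.67 = 0.776800
Posterior = 0.529300 / 0.776800 ≈ 0.6814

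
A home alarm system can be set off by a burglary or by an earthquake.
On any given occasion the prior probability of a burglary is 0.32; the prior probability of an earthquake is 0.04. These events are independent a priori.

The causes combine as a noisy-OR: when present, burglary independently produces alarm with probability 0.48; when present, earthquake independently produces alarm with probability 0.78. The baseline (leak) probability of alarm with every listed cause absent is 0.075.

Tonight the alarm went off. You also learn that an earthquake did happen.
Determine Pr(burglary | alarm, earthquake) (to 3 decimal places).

Under noisy-OR, P(alarm | causes) = 1 − (1−0.075)·∏(1−qᵢ) over the active causes.
For the numerator, keep only burglary=true terms: 0.89418·0.32 = 0.286138
Denominator P(alarm | earthquake): 0.7965·0.68 + 0.89418·0.32 = 0.827758
P(burglary | alarm, earthquake) = 0.286138/0.827758 ≈ 0.346

Pr(burglary | alarm, earthquake) ≈ 0.346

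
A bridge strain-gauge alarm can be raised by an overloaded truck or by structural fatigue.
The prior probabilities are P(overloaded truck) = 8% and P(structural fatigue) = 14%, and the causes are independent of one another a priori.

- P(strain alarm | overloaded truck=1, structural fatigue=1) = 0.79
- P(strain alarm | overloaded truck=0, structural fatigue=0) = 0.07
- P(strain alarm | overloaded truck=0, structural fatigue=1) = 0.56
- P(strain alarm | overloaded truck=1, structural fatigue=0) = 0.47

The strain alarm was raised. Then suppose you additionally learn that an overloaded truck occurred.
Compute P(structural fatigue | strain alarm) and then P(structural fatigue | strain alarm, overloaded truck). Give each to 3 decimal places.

P(strain alarm) = 0.07·0.92·0.86 + 0.56·0.92·0.14 + 0.47·0.08·0.86 + 0.79·0.08·0.14 = 0.055384 + 0.072128 + 0.032336 + 0.008848 = 0.168696
Of this, 0.080976 comes from 0.072128 + 0.008848 (the structural fatigue=true cases).
Hence the posterior is 0.080976/0.168696 ≈ 0.480.

Now also conditioning on overloaded truck=true:
P(strain alarm | overloaded truck) = 0.47*0.86 + 0.79*0.14 = 0.404200 + 0.110600 = 0.514800
The structural fatigue-present share is 0.79*0.14 = 0.110600.
So P(structural fatigue | strain alarm, overloaded truck) = 0.110600/0.514800 ≈ 0.215.

P(structural fatigue | strain alarm) ≈ 0.480; P(structural fatigue | strain alarm, overloaded truck) ≈ 0.215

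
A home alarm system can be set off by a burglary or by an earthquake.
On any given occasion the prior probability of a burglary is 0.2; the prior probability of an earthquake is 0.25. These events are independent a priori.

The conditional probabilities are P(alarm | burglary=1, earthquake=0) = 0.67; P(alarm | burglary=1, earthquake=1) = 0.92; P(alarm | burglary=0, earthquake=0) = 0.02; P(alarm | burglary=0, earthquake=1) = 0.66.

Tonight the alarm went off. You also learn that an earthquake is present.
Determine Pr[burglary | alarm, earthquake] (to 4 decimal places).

Pr[burglary | alarm, earthquake] ≈ 0.2584

By total probability over both values of burglary:
  P(alarm | earthquake) = 0.66·0.8 + 0.92·0.2
        = 0.528000 + 0.184000 = 0.712000
Configurations with burglary contribute 0.184000, so
  P(burglary | alarm, earthquake) = 0.184000 / 0.712000 ≈ 0.2584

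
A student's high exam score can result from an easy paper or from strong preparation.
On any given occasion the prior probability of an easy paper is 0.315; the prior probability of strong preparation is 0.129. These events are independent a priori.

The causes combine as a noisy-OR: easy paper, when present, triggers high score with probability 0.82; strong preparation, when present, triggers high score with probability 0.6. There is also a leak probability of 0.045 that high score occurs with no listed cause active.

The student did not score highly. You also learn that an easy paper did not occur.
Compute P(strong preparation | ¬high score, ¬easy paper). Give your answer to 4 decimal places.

Under noisy-OR, P(high score | causes) = 1 − (1−0.045)·∏(1−qᵢ) over the active causes.
For the numerator, keep only strong preparation=true terms: 0.382×0.129 = 0.049278
The normalizing constant is 0.955×0.871 + 0.382×0.129 = 0.881083
P(strong preparation | ¬high score, ¬easy paper) = 0.049278/0.881083 ≈ 0.0559

P(strong preparation | ¬high score, ¬easy paper) ≈ 0.0559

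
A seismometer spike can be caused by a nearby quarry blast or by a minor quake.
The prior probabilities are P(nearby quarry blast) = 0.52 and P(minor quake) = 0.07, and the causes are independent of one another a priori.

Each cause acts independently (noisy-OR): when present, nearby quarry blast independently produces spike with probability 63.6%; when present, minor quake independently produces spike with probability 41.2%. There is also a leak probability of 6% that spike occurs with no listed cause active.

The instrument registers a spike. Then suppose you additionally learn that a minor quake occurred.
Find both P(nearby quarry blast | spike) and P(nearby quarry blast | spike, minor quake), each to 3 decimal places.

Under noisy-OR, P(spike | causes) = 1 − (1−0.06)·∏(1−qᵢ) over the active causes.
P(spike) = 0.06×0.48×0.93 + 0.44728×0.48×0.07 + 0.65784×0.52×0.93 + 0.79881×0.52×0.07 = 0.026784 + 0.015029 + 0.318131 + 0.029077 = 0.389021
Of this, 0.347208 comes from 0.318131 + 0.029077 (the nearby quarry blast=true cases).
Hence the posterior is 0.347208/0.389021 ≈ 0.893.

Now condition on the additional information:
P(spike | minor quake) = 0.44728×0.48 + 0.79881×0.52 = 0.214694 + 0.415381 = 0.630075
The nearby quarry blast-present share is 0.79881×0.52 = 0.415381.
Hence the posterior is 0.415381/0.630075 ≈ 0.659.
Conditioning on minor quake lowers the posterior on nearby quarry blast: the classic explaining-away effect in a common-effect structure.

P(nearby quarry blast | spike) ≈ 0.893; P(nearby quarry blast | spike, minor quake) ≈ 0.659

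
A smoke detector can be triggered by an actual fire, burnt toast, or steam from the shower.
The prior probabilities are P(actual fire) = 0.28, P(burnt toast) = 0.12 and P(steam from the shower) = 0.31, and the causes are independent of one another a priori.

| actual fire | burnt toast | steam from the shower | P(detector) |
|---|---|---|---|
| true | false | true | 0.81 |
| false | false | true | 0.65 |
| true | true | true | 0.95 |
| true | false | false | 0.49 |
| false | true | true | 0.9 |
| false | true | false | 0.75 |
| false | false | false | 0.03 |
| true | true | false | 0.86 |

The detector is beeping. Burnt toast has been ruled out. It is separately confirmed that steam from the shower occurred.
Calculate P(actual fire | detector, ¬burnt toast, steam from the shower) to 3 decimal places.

P(actual fire | detector, ¬burnt toast, steam from the shower) ≈ 0.326

Enumerate both values of actual fire and weight by the priors:
  P(detector | ¬burnt toast, steam from the shower) = 0.65×0.72 + 0.81×0.28
        = 0.468000 + 0.226800 = 0.694800
Configurations with actual fire contribute 0.226800, so
  P(actual fire | detector, ¬burnt toast, steam from the shower) = 0.226800 / 0.694800 ≈ 0.326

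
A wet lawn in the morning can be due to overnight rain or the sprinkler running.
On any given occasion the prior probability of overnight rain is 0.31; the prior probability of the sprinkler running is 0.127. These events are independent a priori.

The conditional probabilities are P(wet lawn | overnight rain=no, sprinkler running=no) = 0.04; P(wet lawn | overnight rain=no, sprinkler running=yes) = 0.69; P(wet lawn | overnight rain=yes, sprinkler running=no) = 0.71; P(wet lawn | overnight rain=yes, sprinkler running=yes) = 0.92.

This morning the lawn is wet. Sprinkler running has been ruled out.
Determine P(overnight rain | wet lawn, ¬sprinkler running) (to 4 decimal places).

P(overnight rain | wet lawn, ¬sprinkler running) ≈ 0.8886

P(wet lawn | ¬sprinkler running) = 0.04·0.69 + 0.71·0.31 = 0.027600 + 0.220100 = 0.247700
The overnight rain-present share is 0.71·0.31 = 0.220100.
So P(overnight rain | wet lawn, ¬sprinkler running) = 0.220100/0.247700 ≈ 0.8886.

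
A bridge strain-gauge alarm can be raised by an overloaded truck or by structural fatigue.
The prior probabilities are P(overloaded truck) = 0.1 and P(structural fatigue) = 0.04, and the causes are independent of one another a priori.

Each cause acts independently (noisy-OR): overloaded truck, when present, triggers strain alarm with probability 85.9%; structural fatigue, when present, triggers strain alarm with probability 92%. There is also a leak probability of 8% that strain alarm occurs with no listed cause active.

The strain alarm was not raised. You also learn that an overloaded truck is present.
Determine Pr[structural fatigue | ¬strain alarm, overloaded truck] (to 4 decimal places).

Pr[structural fatigue | ¬strain alarm, overloaded truck] ≈ 0.0033

Under noisy-OR, P(strain alarm | causes) = 1 − (1−0.08)·∏(1−qᵢ) over the active causes.
P(¬strain alarm | overloaded truck) = 0.12972*0.96 + 0.010378*0.04 = 0.124531 + 0.000415 = 0.124946
Restricting to configurations with structural fatigue present: 0.010378*0.04 = 0.000415.
P(structural fatigue | ¬strain alarm, overloaded truck) = 0.000415 / 0.124946 ≈ 0.0033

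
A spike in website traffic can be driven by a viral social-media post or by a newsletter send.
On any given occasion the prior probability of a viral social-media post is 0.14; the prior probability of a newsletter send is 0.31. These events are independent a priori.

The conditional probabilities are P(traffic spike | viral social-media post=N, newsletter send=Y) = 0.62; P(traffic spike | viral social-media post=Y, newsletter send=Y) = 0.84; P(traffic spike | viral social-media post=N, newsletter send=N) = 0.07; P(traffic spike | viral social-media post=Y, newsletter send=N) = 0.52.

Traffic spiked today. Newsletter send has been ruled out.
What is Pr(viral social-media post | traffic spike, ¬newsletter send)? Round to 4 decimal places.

Pr(viral social-media post | traffic spike, ¬newsletter send) ≈ 0.5474

By total probability over both values of viral social-media post:
  P(traffic spike | ¬newsletter send) = 0.07*0.86 + 0.52*0.14
        = 0.060200 + 0.072800 = 0.133000
The terms with viral social-media post present sum to 0.072800, so
  P(viral social-media post | traffic spike, ¬newsletter send) = 0.072800 / 0.133000 ≈ 0.5474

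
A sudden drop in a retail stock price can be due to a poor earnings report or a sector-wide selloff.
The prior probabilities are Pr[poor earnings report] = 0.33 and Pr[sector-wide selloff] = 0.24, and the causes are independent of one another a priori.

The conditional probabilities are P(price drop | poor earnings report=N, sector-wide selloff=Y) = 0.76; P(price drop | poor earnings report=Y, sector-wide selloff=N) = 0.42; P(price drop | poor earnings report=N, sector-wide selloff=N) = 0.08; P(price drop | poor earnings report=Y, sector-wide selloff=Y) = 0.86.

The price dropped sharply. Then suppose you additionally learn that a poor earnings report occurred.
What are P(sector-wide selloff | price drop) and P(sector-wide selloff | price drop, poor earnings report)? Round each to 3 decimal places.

P(sector-wide selloff | price drop) ≈ 0.566; P(sector-wide selloff | price drop, poor earnings report) ≈ 0.393

P(price drop) = 0.08×0.67×0.76 + 0.76×0.67×0.24 + 0.42×0.33×0.76 + 0.86×0.33×0.24 = 0.040736 + 0.122208 + 0.105336 + 0.068112 = 0.336392
The sector-wide selloff-present share is 0.122208 + 0.068112 = 0.190320.
So P(sector-wide selloff | price drop) = 0.190320/0.336392 ≈ 0.566.

With the extra evidence:
Weight on sector-wide selloff=true, given the evidence: 0.86·0.24 = 0.206400
Normalizer over all consistent configurations: 0.42·0.76 + 0.86·0.24 = 0.525600
Posterior = 0.206400 / 0.525600 ≈ 0.393
Conditioning on poor earnings report lowers the posterior on sector-wide selloff: the classic explaining-away effect in a common-effect structure.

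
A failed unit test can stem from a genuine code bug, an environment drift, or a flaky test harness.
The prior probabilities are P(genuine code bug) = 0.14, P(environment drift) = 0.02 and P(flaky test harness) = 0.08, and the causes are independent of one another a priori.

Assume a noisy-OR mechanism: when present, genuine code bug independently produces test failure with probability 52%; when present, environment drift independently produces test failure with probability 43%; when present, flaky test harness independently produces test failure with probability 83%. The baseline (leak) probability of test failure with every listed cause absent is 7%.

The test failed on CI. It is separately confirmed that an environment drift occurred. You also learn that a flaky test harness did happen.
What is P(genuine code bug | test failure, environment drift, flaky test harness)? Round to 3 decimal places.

Under noisy-OR, P(test failure | causes) = 1 − (1−0.07)·∏(1−qᵢ) over the active causes.
P(test failure | environment drift, flaky test harness) = 0.909883*0.86 + 0.956744*0.14 = 0.782499 + 0.133944 = 0.916443
The genuine code bug-present share is 0.956744*0.14 = 0.133944.
Hence the posterior is 0.133944/0.916443 ≈ 0.146.

P(genuine code bug | test failure, environment drift, flaky test harness) ≈ 0.146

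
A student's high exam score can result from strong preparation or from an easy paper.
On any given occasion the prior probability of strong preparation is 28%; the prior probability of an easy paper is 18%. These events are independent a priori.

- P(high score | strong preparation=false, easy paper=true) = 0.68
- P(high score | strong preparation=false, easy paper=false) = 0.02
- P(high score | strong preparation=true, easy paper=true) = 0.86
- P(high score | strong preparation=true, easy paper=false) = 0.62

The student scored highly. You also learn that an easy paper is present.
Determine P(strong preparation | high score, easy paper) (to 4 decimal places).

P(strong preparation | high score, easy paper) ≈ 0.3297

P(high score | easy paper) = 0.68×0.72 + 0.86×0.28 = 0.489600 + 0.240800 = 0.730400
Restricting to configurations with strong preparation present: 0.86×0.28 = 0.240800.
So P(strong preparation | high score, easy paper) = 0.240800/0.730400 ≈ 0.3297.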